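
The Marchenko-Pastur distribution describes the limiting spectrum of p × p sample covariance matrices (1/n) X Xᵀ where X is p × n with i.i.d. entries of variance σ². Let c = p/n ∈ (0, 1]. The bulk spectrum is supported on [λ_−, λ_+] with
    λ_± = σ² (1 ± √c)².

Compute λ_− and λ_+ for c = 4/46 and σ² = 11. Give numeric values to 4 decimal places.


c = 4/46 = 0.086957; √c = 0.294884.
λ_− = σ² (1 − √c)² = 11 · (1 − 0.294884)² = 11 · (0.705116)² = 5.469076.
λ_+ = σ² (1 + √c)² = 11 · (1 + 0.294884)² = 11 · (1.294884)² = 18.443968.

Rounded to 4 decimal places: λ_− ≈ 5.4691, λ_+ ≈ 18.4440.


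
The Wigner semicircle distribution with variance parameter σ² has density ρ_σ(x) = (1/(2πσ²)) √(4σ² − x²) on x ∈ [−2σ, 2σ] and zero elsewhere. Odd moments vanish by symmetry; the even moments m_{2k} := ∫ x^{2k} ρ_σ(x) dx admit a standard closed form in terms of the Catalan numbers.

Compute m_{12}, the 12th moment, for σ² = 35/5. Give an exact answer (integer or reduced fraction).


By the scaled semicircle moment identity, m_{2k} = σ^{2k} · C_k with k = 6.
C_6 = (1/(k+1)) · C(2k, k) = (1/7) · C(12, 6) = (1/7) · 924 = 132.
σ^{2k} = (σ²)^k = (35/5)^6 = 117649.

Therefore m_{12} = σ^{12} · C_6 = 117649 · 132 = 15529668.


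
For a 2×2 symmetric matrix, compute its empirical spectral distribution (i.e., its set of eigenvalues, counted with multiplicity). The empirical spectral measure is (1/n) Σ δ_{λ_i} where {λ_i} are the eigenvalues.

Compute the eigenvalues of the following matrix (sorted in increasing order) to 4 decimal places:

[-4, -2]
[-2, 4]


Since M is real symmetric, both eigenvalues are real; they are the roots of det(λI − M) = λ² − (tr M) λ + det M.
tr M = -4 + 4 = 0.
det M = (-4)·4 − (-2)² = -16 − 4 = -20.
Characteristic polynomial: λ² − 20 = 0.
Discriminant Δ = (tr M)² − 4·det M = 0 − (-80) = 80; √Δ = 8.944272.
λ = (tr M ± √Δ)/2 = (0 ± 8.944272)/2, giving (tr M − √Δ)/2 = -4.4721 and (tr M + √Δ)/2 = 4.4721.

Eigenvalues sorted in increasing order: [-4.4721, 4.4721].


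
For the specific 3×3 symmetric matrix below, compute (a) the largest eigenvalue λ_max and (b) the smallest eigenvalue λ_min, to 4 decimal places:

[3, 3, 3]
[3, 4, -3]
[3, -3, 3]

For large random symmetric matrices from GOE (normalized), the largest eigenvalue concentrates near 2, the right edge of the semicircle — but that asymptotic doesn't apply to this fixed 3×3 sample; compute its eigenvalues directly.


Since M is real symmetric, all three eigenvalues are real; they are the roots of det(λI − M) = λ³ − (tr M) λ² + s λ − det M, where s is the sum of the principal 2×2 minors.
tr M = 3 + 4 + 3 = 10.
s = (3·4 − 3²) + (3·3 − 3²) + (4·3 − (-3)²) = 3 + 0 + 3 = 6.
det M (expand along row 1) = 3·3 − 3·18 + 3·(-21) = -108.
Characteristic polynomial: λ³ − 10λ² + 6λ + 108 = 0.
Substitute λ = y + (tr M)/3 = y + 3.333333 to remove the quadratic term: y³ + p·y + q = 0 with p = s − (tr M)²/3 = -27.333333 and q = −2(tr M)³/27 + (tr M)·s/3 − det M = 53.925926.
Three real roots ⇒ use the trigonometric (Viète) form: r = 2√(−p/3) = 6.036923, φ = arccos(3q/(p·r)) = arccos(-0.980416) = 2.943362 rad.
y_k = r·cos(φ/3 − 2πk/3) for k = 0, 1, 2 gives y = 3.357082, 2.666667, -6.023749.
λ_k = y_k + 3.333333 gives λ = 6.6904, 6.0000, -2.6904 (check: the sum is 10.0000 = tr M).

Hence λ_max = 6.6904 and λ_min = -2.6904.


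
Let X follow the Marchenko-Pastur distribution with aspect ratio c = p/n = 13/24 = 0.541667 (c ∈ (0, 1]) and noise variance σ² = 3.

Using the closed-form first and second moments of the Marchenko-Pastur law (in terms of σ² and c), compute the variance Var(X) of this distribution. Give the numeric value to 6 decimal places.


Recall the MP moments m_1 = E[X] = σ² and m_2 = E[X²] = σ⁴ (1 + c).
m_1 = E[X] = σ² = 3, so m_1² = 9.
m_2 = E[X²] = σ⁴ (1 + c) = 9 · (1 + 0.541667) = 9 · 1.541667 = 13.875000.
(Note m_2 − m_1² simplifies to c · σ⁴ = 0.541667 · 9.)

Var(X) = m_2 − m_1² = 13.875000 − 9 = 4.875000.


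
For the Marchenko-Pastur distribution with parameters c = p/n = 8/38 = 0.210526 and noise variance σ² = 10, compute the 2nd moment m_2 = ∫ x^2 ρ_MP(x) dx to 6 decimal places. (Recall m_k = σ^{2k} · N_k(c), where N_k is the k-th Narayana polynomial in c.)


E[X²] = σ⁴ (1 + c) (second MP moment). With σ² = 10 (so σ⁴ = 100) and c = 8/38 = 0.210526: E[X²] = 100 · (1 + 0.210526) = 100 · 1.210526.

So E[X^2] = 121.052632.


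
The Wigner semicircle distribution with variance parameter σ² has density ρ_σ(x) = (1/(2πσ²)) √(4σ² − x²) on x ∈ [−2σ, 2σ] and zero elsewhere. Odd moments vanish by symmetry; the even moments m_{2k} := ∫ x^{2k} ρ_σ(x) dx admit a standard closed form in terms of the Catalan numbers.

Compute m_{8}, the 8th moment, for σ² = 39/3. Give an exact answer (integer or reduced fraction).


By the scaled semicircle moment identity, m_{2k} = σ^{2k} · C_k with k = 4.
C_4 = (1/(k+1)) · C(2k, k) = (1/5) · C(8, 4) = (1/5) · 70 = 14.
σ^{2k} = (σ²)^k = (39/3)^4 = 28561.

Therefore m_{8} = σ^{8} · C_4 = 28561 · 14 = 399854.


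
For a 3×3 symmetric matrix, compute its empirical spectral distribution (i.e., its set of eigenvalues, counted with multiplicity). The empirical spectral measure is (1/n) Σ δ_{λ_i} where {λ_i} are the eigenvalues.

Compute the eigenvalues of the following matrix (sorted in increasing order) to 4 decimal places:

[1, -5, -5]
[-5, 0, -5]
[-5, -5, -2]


Since M is real symmetric, all three eigenvalues are real; they are the roots of det(λI − M) = λ³ − (tr M) λ² + s λ − det M, where s is the sum of the principal 2×2 minors.
tr M = 1 + 0 + (-2) = -1.
s = (1·0 − (-5)²) + (1·(-2) − (-5)²) + (0·(-2) − (-5)²) = -25 + (-27) + (-25) = -77.
det M (expand along row 1) = 1·(-25) − (-5)·(-15) + (-5)·25 = -225.
Characteristic polynomial: λ³ + λ² − 77λ + 225 = 0.
Substitute λ = y + (tr M)/3 = y − 0.333333 to remove the quadratic term: y³ + p·y + q = 0 with p = s − (tr M)²/3 = -77.333333 and q = −2(tr M)³/27 + (tr M)·s/3 − det M = 250.740741.
Three real roots ⇒ use the trigonometric (Viète) form: r = 2√(−p/3) = 10.154364, φ = arccos(3q/(p·r)) = arccos(-0.957914) = 2.850443 rad.
y_k = r·cos(φ/3 − 2πk/3) for k = 0, 1, 2 gives y = 5.905403, 4.201178, -10.106581.
λ_k = y_k − 0.333333 gives λ = 5.5721, 3.8678, -10.4399 (check: the sum is -1.0000 = tr M).

Eigenvalues sorted in increasing order: [-10.4399, 3.8678, 5.5721].


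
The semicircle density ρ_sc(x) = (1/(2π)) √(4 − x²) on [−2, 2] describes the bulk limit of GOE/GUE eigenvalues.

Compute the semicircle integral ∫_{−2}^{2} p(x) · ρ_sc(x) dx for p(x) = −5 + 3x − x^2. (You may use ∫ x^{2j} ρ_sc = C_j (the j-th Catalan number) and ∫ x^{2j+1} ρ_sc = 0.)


Write p(x) = Σ a_i x^i, split into monomials and integrate each against ρ_sc separately.
Using ∫ x^{2j} ρ_sc = C_j = (1/(j+1)) C(2j, j) (Catalan numbers) and ∫ x^{2j+1} ρ_sc = 0 (odd monomials vanish by symmetry):
  i = 0 (even): a_0 · C_{0} = -5 · 1 = -5
  i = 1 (odd): ∫ x^1 ρ_sc = 0 (vanishes)
  i = 2 (even): a_2 · C_{1} = -1 · 1 = -1

Summing the contributions: ∫_{−2}^{2} p(x) ρ_sc(x) dx = (-5) + (-1) = -6.


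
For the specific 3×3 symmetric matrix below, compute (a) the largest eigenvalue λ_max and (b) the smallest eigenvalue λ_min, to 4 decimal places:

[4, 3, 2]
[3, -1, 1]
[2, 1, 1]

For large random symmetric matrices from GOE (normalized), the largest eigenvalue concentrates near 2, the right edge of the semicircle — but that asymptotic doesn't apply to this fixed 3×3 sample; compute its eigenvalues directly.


Since M is real symmetric, all three eigenvalues are real; they are the roots of det(λI − M) = λ³ − (tr M) λ² + s λ − det M, where s is the sum of the principal 2×2 minors.
tr M = 4 + (-1) + 1 = 4.
s = (4·(-1) − 3²) + (4·1 − 2²) + ((-1)·1 − 1²) = -13 + 0 + (-2) = -15.
det M (expand along row 1) = 4·(-2) − 3·1 + 2·5 = -1.
Characteristic polynomial: λ³ − 4λ² − 15λ + 1 = 0.
Substitute λ = y + (tr M)/3 = y + 1.333333 to remove the quadratic term: y³ + p·y + q = 0 with p = s − (tr M)²/3 = -20.333333 and q = −2(tr M)³/27 + (tr M)·s/3 − det M = -23.740741.
Three real roots ⇒ use the trigonometric (Viète) form: r = 2√(−p/3) = 5.206833, φ = arccos(3q/(p·r)) = arccos(0.672718) = 0.832920 rad.
y_k = r·cos(φ/3 − 2πk/3) for k = 0, 1, 2 gives y = 5.007437, -1.267793, -3.739644.
λ_k = y_k + 1.333333 gives λ = 6.3408, 0.0655, -2.4063 (check: the sum is 4.0000 = tr M).

Hence λ_max = 6.3408 and λ_min = -2.4063.


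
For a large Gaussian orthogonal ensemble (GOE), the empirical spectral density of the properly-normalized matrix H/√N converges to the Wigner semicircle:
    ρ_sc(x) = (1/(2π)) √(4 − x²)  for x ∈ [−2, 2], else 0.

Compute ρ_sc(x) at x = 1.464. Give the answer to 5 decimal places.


ρ_sc(x) = (1/(2π)) √(4 − x²). With x = 1.464:
  4 − x² = 4 − (1.464)² = 4 − 2.143296 = 1.856704.
  √(4 − x²) = 1.362609.
  1/(2π) = 0.159155.
  ρ_sc(1.464) = 0.159155 · 1.362609 = 0.216866.

Rounded to 5 decimal places: ρ_sc(1.464) ≈ 0.21687.


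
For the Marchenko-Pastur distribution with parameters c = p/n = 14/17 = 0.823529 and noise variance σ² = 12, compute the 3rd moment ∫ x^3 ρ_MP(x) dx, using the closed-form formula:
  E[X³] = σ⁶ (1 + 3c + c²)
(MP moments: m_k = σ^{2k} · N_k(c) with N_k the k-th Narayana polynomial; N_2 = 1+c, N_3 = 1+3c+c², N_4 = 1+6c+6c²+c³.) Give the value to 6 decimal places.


E[X³] = σ⁶ (1 + 3c + c²) (third MP moment). With σ² = 12 (so σ⁶ = 1728) and c = 14/17 = 0.823529: E[X³] = 1728 · (1 + 3·0.823529 + (0.823529)²) = 1728 · 4.148789.

So E[X^3] = 7169.107266.


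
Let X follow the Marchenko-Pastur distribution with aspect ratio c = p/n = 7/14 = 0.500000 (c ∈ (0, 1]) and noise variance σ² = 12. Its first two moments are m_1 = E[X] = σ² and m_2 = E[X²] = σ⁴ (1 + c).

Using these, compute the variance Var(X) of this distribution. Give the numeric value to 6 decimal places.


m_1 = E[X] = σ² = 12, so m_1² = 144.
m_2 = E[X²] = σ⁴ (1 + c) = 144 · (1 + 0.500000) = 144 · 1.500000 = 216.000000.
(Note m_2 − m_1² simplifies to c · σ⁴ = 0.500000 · 144.)

Var(X) = m_2 − m_1² = 216.000000 − 144 = 72.000000.


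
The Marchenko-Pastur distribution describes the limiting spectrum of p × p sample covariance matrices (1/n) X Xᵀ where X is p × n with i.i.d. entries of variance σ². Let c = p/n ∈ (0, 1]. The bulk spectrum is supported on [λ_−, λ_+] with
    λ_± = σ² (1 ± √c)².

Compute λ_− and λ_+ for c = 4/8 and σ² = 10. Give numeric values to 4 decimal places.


c = 4/8 = 0.500000; √c = 0.707107.
λ_− = σ² (1 − √c)² = 10 · (1 − 0.707107)² = 10 · (0.292893)² = 0.857864.
λ_+ = σ² (1 + √c)² = 10 · (1 + 0.707107)² = 10 · (1.707107)² = 29.142136.

Rounded to 4 decimal places: λ_− ≈ 0.8579, λ_+ ≈ 29.1421.


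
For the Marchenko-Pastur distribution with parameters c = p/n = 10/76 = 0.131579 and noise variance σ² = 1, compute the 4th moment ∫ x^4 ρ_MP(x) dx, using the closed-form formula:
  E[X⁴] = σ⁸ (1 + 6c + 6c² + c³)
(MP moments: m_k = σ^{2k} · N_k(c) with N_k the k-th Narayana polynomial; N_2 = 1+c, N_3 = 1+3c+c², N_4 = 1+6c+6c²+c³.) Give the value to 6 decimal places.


E[X⁴] = σ⁸ (1 + 6c + 6c² + c³) (fourth MP moment). With σ² = 1 (so σ⁸ = 1) and c = 10/76 = 0.131579: E[X⁴] = 1 · (1 + 6·0.131579 + 6·(0.131579)² + (0.131579)³) = 1 · 1.895630.

So E[X^4] = 1.895630.


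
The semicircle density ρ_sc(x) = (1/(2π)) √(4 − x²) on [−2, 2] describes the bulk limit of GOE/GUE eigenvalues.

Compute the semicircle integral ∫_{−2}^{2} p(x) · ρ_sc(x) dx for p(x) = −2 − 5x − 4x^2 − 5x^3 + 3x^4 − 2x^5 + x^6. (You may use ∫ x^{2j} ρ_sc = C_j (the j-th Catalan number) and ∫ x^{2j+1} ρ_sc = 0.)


Write p(x) = Σ a_i x^i, split into monomials and integrate each against ρ_sc separately.
Using ∫ x^{2j} ρ_sc = C_j = (1/(j+1)) C(2j, j) (Catalan numbers) and ∫ x^{2j+1} ρ_sc = 0 (odd monomials vanish by symmetry):
  i = 0 (even): a_0 · C_{0} = -2 · 1 = -2
  i = 1 (odd): ∫ x^1 ρ_sc = 0 (vanishes)
  i = 2 (even): a_2 · C_{1} = -4 · 1 = -4
  i = 3 (odd): ∫ x^3 ρ_sc = 0 (vanishes)
  i = 4 (even): a_4 · C_{2} = 3 · 2 = 6
  i = 5 (odd): ∫ x^5 ρ_sc = 0 (vanishes)
  i = 6 (even): a_6 · C_{3} = 1 · 5 = 5

Summing the contributions: ∫_{−2}^{2} p(x) ρ_sc(x) dx = (-2) + (-4) + 6 + 5 = 5.


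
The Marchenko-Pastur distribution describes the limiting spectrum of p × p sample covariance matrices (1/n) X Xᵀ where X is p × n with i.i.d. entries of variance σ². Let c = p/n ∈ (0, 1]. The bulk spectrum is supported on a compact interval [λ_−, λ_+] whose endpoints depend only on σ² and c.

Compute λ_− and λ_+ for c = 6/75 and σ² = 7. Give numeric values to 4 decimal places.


c = 6/75 = 0.080000; √c = 0.282843.
λ_− = σ² (1 − √c)² = 7 · (1 − 0.282843)² = 7 · (0.717157)² = 3.600202.
λ_+ = σ² (1 + √c)² = 7 · (1 + 0.282843)² = 7 · (1.282843)² = 11.519798.

Rounded to 4 decimal places: λ_− ≈ 3.6002, λ_+ ≈ 11.5198.


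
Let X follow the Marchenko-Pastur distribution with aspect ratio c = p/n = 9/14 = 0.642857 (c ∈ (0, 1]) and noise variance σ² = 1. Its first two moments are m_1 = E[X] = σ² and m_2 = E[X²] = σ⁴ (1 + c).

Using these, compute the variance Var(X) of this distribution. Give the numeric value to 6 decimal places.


m_1 = E[X] = σ² = 1, so m_1² = 1.
m_2 = E[X²] = σ⁴ (1 + c) = 1 · (1 + 0.642857) = 1 · 1.642857 = 1.642857.
(Note m_2 − m_1² simplifies to c · σ⁴ = 0.642857 · 1.)

Var(X) = m_2 − m_1² = 1.642857 − 1 = 0.642857.


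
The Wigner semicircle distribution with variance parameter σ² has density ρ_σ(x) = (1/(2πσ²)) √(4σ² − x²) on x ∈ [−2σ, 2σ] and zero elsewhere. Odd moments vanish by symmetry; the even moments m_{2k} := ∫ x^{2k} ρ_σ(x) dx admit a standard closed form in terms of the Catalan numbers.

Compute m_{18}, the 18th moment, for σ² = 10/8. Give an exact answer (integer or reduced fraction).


By the scaled semicircle moment identity, m_{2k} = σ^{2k} · C_k with k = 9.
C_9 = (1/(k+1)) · C(2k, k) = (1/10) · C(18, 9) = (1/10) · 48620 = 4862.
σ^{2k} = (σ²)^k = (10/8)^9 = 1953125/262144.

Therefore m_{18} = σ^{18} · C_9 = (1953125/262144) · 4862 = 4748046875/131072.


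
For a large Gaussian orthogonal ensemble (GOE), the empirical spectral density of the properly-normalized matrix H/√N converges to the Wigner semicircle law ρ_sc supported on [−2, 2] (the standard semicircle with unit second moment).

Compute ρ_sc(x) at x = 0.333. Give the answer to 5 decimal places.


ρ_sc(x) = (1/(2π)) √(4 − x²). With x = 0.333:
  4 − x² = 4 − (0.333)² = 4 − 0.110889 = 3.889111.
  √(4 − x²) = 1.972083.
  1/(2π) = 0.159155.
  ρ_sc(0.333) = 0.159155 · 1.972083 = 0.313867.

Rounded to 5 decimal places: ρ_sc(0.333) ≈ 0.31387.


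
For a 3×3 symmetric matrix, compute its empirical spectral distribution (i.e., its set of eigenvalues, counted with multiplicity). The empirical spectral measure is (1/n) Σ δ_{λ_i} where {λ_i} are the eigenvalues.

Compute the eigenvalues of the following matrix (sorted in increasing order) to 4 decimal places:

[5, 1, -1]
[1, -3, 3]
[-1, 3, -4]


Since M is real symmetric, all three eigenvalues are real; they are the roots of det(λI − M) = λ³ − (tr M) λ² + s λ − det M, where s is the sum of the principal 2×2 minors.
tr M = 5 + (-3) + (-4) = -2.
s = (5·(-3) − 1²) + (5·(-4) − (-1)²) + ((-3)·(-4) − 3²) = -16 + (-21) + 3 = -34.
det M (expand along row 1) = 5·3 − 1·(-1) + (-1)·0 = 16.
Characteristic polynomial: λ³ + 2λ² − 34λ − 16 = 0.
Substitute λ = y + (tr M)/3 = y − 0.666667 to remove the quadratic term: y³ + p·y + q = 0 with p = s − (tr M)²/3 = -35.333333 and q = −2(tr M)³/27 + (tr M)·s/3 − det M = 7.259259.
Three real roots ⇒ use the trigonometric (Viète) form: r = 2√(−p/3) = 6.863753, φ = arccos(3q/(p·r)) = arccos(-0.089798) = 1.660716 rad.
y_k = r·cos(φ/3 − 2πk/3) for k = 0, 1, 2 gives y = 5.838666, 0.205697, -6.044363.
λ_k = y_k − 0.666667 gives λ = 5.1720, -0.4610, -6.7110 (check: the sum is -2.0000 = tr M).

Eigenvalues sorted in increasing order: [-6.7110, -0.4610, 5.1720].


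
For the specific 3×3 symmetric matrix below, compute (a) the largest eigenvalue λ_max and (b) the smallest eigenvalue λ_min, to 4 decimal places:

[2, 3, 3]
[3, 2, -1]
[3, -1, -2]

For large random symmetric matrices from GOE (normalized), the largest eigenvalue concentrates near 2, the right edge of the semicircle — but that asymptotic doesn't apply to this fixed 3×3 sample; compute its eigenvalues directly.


Since M is real symmetric, all three eigenvalues are real; they are the roots of det(λI − M) = λ³ − (tr M) λ² + s λ − det M, where s is the sum of the principal 2×2 minors.
tr M = 2 + 2 + (-2) = 2.
s = (2·2 − 3²) + (2·(-2) − 3²) + (2·(-2) − (-1)²) = -5 + (-13) + (-5) = -23.
det M (expand along row 1) = 2·(-5) − 3·(-3) + 3·(-9) = -28.
Characteristic polynomial: λ³ − 2λ² − 23λ + 28 = 0.
Substitute λ = y + (tr M)/3 = y + 0.666667 to remove the quadratic term: y³ + p·y + q = 0 with p = s − (tr M)²/3 = -24.333333 and q = −2(tr M)³/27 + (tr M)·s/3 − det M = 12.074074.
Three real roots ⇒ use the trigonometric (Viète) form: r = 2√(−p/3) = 5.696002, φ = arccos(3q/(p·r)) = arccos(-0.261338) = 1.835205 rad.
y_k = r·cos(φ/3 − 2πk/3) for k = 0, 1, 2 gives y = 4.663049, 0.501374, -5.164423.
λ_k = y_k + 0.666667 gives λ = 5.3297, 1.1680, -4.4978 (check: the sum is 2.0000 = tr M).

Hence λ_max = 5.3297 and λ_min = -4.4978.


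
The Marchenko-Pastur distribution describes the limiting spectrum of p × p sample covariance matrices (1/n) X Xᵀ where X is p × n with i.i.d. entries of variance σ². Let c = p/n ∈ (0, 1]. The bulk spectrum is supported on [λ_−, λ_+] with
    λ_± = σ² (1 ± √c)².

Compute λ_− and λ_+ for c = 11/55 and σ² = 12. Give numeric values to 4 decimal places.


c = 11/55 = 0.200000; √c = 0.447214.
λ_− = σ² (1 − √c)² = 12 · (1 − 0.447214)² = 12 · (0.552786)² = 3.666874.
λ_+ = σ² (1 + √c)² = 12 · (1 + 0.447214)² = 12 · (1.447214)² = 25.133126.

Rounded to 4 decimal places: λ_− ≈ 3.6669, λ_+ ≈ 25.1331.


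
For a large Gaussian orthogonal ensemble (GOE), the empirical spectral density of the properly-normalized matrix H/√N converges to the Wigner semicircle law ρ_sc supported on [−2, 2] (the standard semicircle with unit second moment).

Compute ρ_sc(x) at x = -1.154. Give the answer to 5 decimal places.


ρ_sc(x) = (1/(2π)) √(4 − x²). With x = -1.154:
  4 − x² = 4 − (-1.154)² = 4 − 1.331716 = 2.668284.
  √(4 − x²) = 1.633488.
  1/(2π) = 0.159155.
  ρ_sc(-1.154) = 0.159155 · 1.633488 = 0.259978.

Rounded to 5 decimal places: ρ_sc(-1.154) ≈ 0.25998.


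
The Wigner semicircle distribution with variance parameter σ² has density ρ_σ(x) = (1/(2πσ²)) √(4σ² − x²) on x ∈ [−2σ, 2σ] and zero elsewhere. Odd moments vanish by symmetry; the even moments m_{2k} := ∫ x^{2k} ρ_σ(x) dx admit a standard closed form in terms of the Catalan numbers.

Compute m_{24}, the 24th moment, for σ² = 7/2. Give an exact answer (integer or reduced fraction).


By the scaled semicircle moment identity, m_{2k} = σ^{2k} · C_k with k = 12.
C_12 = (1/(k+1)) · C(2k, k) = (1/13) · C(24, 12) = (1/13) · 2704156 = 208012.
σ^{2k} = (σ²)^k = (7/2)^12 = 13841287201/4096.

Therefore m_{24} = σ^{24} · C_12 = (13841287201/4096) · 208012 = 719788458313603/1024.


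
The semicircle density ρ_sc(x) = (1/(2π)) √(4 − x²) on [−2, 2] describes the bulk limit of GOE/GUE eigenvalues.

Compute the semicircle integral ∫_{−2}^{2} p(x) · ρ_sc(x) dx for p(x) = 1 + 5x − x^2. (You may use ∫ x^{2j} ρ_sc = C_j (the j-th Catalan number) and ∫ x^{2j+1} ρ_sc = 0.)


Write p(x) = Σ a_i x^i, split into monomials and integrate each against ρ_sc separately.
Using ∫ x^{2j} ρ_sc = C_j = (1/(j+1)) C(2j, j) (Catalan numbers) and ∫ x^{2j+1} ρ_sc = 0 (odd monomials vanish by symmetry):
  i = 0 (even): a_0 · C_{0} = 1 · 1 = 1
  i = 1 (odd): ∫ x^1 ρ_sc = 0 (vanishes)
  i = 2 (even): a_2 · C_{1} = -1 · 1 = -1

Summing the contributions: ∫_{−2}^{2} p(x) ρ_sc(x) dx = 1 + (-1) = 0.


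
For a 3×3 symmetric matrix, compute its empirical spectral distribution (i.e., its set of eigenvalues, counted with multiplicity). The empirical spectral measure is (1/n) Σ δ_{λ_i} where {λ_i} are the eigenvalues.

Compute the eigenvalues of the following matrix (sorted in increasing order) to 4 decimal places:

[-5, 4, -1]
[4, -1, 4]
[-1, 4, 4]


Since M is real symmetric, all three eigenvalues are real; they are the roots of det(λI − M) = λ³ − (tr M) λ² + s λ − det M, where s is the sum of the principal 2×2 minors.
tr M = -5 + (-1) + 4 = -2.
s = ((-5)·(-1) − 4²) + ((-5)·4 − (-1)²) + ((-1)·4 − 4²) = -11 + (-21) + (-20) = -52.
det M (expand along row 1) = (-5)·(-20) − 4·20 + (-1)·15 = 5.
Characteristic polynomial: λ³ + 2λ² − 52λ − 5 = 0.
Substitute λ = y + (tr M)/3 = y − 0.666667 to remove the quadratic term: y³ + p·y + q = 0 with p = s − (tr M)²/3 = -53.333333 and q = −2(tr M)³/27 + (tr M)·s/3 − det M = 30.259259.
Three real roots ⇒ use the trigonometric (Viète) form: r = 2√(−p/3) = 8.432740, φ = arccos(3q/(p·r)) = arccos(-0.201842) = 1.774035 rad.
y_k = r·cos(φ/3 − 2πk/3) for k = 0, 1, 2 gives y = 7.000791, 0.570849, -7.571640.
λ_k = y_k − 0.666667 gives λ = 6.3341, -0.0958, -8.2383 (check: the sum is -2.0000 = tr M).

Eigenvalues sorted in increasing order: [-8.2383, -0.0958, 6.3341].


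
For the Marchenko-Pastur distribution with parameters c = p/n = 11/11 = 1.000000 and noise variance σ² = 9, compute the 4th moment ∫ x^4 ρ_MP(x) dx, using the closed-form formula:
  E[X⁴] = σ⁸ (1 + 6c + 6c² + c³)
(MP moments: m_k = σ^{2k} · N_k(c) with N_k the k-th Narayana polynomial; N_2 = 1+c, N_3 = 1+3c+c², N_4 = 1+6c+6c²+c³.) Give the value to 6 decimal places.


E[X⁴] = σ⁸ (1 + 6c + 6c² + c³) (fourth MP moment). With σ² = 9 (so σ⁸ = 6561) and c = 11/11 = 1.000000: E[X⁴] = 6561 · (1 + 6·1.000000 + 6·(1.000000)² + (1.000000)³) = 6561 · 14.000000.

So E[X^4] = 91854.000000.


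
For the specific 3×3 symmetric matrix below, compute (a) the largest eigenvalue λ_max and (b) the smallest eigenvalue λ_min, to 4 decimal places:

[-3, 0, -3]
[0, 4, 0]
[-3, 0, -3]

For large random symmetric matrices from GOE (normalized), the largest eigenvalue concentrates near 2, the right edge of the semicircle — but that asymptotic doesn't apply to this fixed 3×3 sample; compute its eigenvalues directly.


Since M is real symmetric, all three eigenvalues are real; they are the roots of det(λI − M) = λ³ − (tr M) λ² + s λ − det M, where s is the sum of the principal 2×2 minors.
tr M = -3 + 4 + (-3) = -2.
s = ((-3)·4 − 0²) + ((-3)·(-3) − (-3)²) + (4·(-3) − 0²) = -12 + 0 + (-12) = -24.
det M (expand along row 1) = (-3)·(-12) − 0·0 + (-3)·12 = 0.
Characteristic polynomial: λ³ + 2λ² − 24λ = 0.
Substitute λ = y + (tr M)/3 = y − 0.666667 to remove the quadratic term: y³ + p·y + q = 0 with p = s − (tr M)²/3 = -25.333333 and q = −2(tr M)³/27 + (tr M)·s/3 − det M = 16.592593.
Three real roots ⇒ use the trigonometric (Viète) form: r = 2√(−p/3) = 5.811865, φ = arccos(3q/(p·r)) = arccos(-0.338086) = 1.915679 rad.
y_k = r·cos(φ/3 − 2πk/3) for k = 0, 1, 2 gives y = 4.666667, 0.666667, -5.333333.
λ_k = y_k − 0.666667 gives λ = 4.0000, 0.0000, -6.0000 (check: the sum is -2.0000 = tr M).

Hence λ_max = 4.0000 and λ_min = -6.0000.


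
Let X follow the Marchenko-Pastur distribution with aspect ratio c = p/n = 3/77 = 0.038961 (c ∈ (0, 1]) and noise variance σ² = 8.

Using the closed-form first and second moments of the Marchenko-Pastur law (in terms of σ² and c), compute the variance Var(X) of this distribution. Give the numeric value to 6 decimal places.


Recall the MP moments m_1 = E[X] = σ² and m_2 = E[X²] = σ⁴ (1 + c).
m_1 = E[X] = σ² = 8, so m_1² = 64.
m_2 = E[X²] = σ⁴ (1 + c) = 64 · (1 + 0.038961) = 64 · 1.038961 = 66.493506.
(Note m_2 − m_1² simplifies to c · σ⁴ = 0.038961 · 64.)

Var(X) = m_2 − m_1² = 66.493506 − 64 = 2.493506.


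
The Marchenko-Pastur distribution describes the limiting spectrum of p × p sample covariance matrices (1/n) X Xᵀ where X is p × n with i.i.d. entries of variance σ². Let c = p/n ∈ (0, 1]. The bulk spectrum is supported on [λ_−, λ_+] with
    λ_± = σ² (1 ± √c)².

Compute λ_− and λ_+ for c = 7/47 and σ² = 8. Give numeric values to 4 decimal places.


c = 7/47 = 0.148936; √c = 0.385922.
λ_− = σ² (1 − √c)² = 8 · (1 − 0.385922)² = 8 · (0.614078)² = 3.016729.
λ_+ = σ² (1 + √c)² = 8 · (1 + 0.385922)² = 8 · (1.385922)² = 15.366249.

Rounded to 4 decimal places: λ_− ≈ 3.0167, λ_+ ≈ 15.3662.


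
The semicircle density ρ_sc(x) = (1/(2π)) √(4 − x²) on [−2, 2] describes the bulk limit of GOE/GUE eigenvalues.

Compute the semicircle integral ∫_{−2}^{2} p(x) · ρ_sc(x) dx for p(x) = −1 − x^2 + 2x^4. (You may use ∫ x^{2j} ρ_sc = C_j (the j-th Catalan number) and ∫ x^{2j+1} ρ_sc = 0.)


Write p(x) = Σ a_i x^i, split into monomials and integrate each against ρ_sc separately.
Using ∫ x^{2j} ρ_sc = C_j = (1/(j+1)) C(2j, j) (Catalan numbers) and ∫ x^{2j+1} ρ_sc = 0 (odd monomials vanish by symmetry):
  i = 0 (even): a_0 · C_{0} = -1 · 1 = -1
  i = 2 (even): a_2 · C_{1} = -1 · 1 = -1
  i = 4 (even): a_4 · C_{2} = 2 · 2 = 4

Summing the contributions: ∫_{−2}^{2} p(x) ρ_sc(x) dx = (-1) + (-1) + 4 = 2.


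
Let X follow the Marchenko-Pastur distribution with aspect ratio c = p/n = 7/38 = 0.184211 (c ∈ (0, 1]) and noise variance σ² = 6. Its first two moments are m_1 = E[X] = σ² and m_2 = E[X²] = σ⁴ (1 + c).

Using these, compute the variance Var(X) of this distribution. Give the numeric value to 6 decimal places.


m_1 = E[X] = σ² = 6, so m_1² = 36.
m_2 = E[X²] = σ⁴ (1 + c) = 36 · (1 + 0.184211) = 36 · 1.184211 = 42.631579.
(Note m_2 − m_1² simplifies to c · σ⁴ = 0.184211 · 36.)

Var(X) = m_2 − m_1² = 42.631579 − 36 = 6.631579.


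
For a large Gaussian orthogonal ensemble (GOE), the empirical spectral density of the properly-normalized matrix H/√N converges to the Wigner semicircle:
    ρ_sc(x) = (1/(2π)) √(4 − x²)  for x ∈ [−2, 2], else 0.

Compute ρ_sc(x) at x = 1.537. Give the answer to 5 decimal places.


ρ_sc(x) = (1/(2π)) √(4 − x²). With x = 1.537:
  4 − x² = 4 − (1.537)² = 4 − 2.362369 = 1.637631.
  √(4 − x²) = 1.279700.
  1/(2π) = 0.159155.
  ρ_sc(1.537) = 0.159155 · 1.279700 = 0.203671.

Rounded to 5 decimal places: ρ_sc(1.537) ≈ 0.20367.


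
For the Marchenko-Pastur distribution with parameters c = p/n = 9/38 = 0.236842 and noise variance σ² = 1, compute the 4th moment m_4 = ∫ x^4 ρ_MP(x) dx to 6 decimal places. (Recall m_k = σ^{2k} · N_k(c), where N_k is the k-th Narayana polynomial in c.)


E[X⁴] = σ⁸ (1 + 6c + 6c² + c³) (fourth MP moment). With σ² = 1 (so σ⁸ = 1) and c = 9/38 = 0.236842: E[X⁴] = 1 · (1 + 6·0.236842 + 6·(0.236842)² + (0.236842)³) = 1 · 2.770903.

So E[X^4] = 2.770903.


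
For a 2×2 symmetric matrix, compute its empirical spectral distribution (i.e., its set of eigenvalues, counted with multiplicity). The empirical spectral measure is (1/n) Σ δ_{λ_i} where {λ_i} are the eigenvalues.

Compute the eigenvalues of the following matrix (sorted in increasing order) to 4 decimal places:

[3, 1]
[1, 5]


Since M is real symmetric, both eigenvalues are real; they are the roots of det(λI − M) = λ² − (tr M) λ + det M.
tr M = 3 + 5 = 8.
det M = 3·5 − 1² = 15 − 1 = 14.
Characteristic polynomial: λ² − 8λ + 14 = 0.
Discriminant Δ = (tr M)² − 4·det M = 64 − 56 = 8; √Δ = 2.828427.
λ = (tr M ± √Δ)/2 = (8 ± 2.828427)/2, giving (tr M − √Δ)/2 = 2.5858 and (tr M + √Δ)/2 = 5.4142.

Eigenvalues sorted in increasing order: [2.5858, 5.4142].


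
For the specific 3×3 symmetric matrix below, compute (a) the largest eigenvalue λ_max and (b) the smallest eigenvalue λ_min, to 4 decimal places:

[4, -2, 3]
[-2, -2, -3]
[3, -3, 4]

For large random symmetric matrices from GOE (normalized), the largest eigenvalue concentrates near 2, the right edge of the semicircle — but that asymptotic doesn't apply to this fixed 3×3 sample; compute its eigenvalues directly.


Since M is real symmetric, all three eigenvalues are real; they are the roots of det(λI − M) = λ³ − (tr M) λ² + s λ − det M, where s is the sum of the principal 2×2 minors.
tr M = 4 + (-2) + 4 = 6.
s = (4·(-2) − (-2)²) + (4·4 − 3²) + ((-2)·4 − (-3)²) = -12 + 7 + (-17) = -22.
det M (expand along row 1) = 4·(-17) − (-2)·1 + 3·12 = -30.
Characteristic polynomial: λ³ − 6λ² − 22λ + 30 = 0.
Substitute λ = y + (tr M)/3 = y + 2.000000 to remove the quadratic term: y³ + p·y + q = 0 with p = s − (tr M)²/3 = -34.000000 and q = −2(tr M)³/27 + (tr M)·s/3 − det M = -30.000000.
Three real roots ⇒ use the trigonometric (Viète) form: r = 2√(−p/3) = 6.733003, φ = arccos(3q/(p·r)) = arccos(0.393147) = 1.166745 rad.
y_k = r·cos(φ/3 − 2πk/3) for k = 0, 1, 2 gives y = 6.230190, -0.904088, -5.326102.
λ_k = y_k + 2.000000 gives λ = 8.2302, 1.0959, -3.3261 (check: the sum is 6.0000 = tr M).

Hence λ_max = 8.2302 and λ_min = -3.3261.


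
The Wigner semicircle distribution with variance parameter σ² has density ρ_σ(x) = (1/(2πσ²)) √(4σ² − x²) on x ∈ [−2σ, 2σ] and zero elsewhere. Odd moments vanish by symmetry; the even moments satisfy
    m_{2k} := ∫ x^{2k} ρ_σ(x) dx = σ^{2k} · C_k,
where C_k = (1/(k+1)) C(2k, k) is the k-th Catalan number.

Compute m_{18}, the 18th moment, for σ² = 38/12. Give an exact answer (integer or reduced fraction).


By the scaled semicircle moment identity, m_{2k} = σ^{2k} · C_k with k = 9.
C_9 = (1/(k+1)) · C(2k, k) = (1/10) · C(18, 9) = (1/10) · 48620 = 4862.
σ^{2k} = (σ²)^k = (38/12)^9 = 322687697779/10077696.

Therefore m_{18} = σ^{18} · C_9 = (322687697779/10077696) · 4862 = 784453793300749/5038848.


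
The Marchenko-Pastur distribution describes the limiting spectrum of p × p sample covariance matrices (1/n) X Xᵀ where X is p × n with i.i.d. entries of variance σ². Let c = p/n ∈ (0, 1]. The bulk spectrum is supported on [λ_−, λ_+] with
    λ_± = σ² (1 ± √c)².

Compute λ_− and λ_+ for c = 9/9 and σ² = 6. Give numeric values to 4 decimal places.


c = 9/9 = 1.000000; √c = 1.000000.
λ_− = σ² (1 − √c)² = 6 · (1 − 1.000000)² = 6 · (0.000000)² = 0.000000.
λ_+ = σ² (1 + √c)² = 6 · (1 + 1.000000)² = 6 · (2.000000)² = 24.000000.

Rounded to 4 decimal places: λ_− ≈ 0.0000, λ_+ ≈ 24.0000.


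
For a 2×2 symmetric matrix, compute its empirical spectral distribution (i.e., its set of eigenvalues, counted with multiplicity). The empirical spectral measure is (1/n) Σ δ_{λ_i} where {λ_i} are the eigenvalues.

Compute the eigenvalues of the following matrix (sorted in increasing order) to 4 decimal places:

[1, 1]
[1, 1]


Since M is real symmetric, both eigenvalues are real; they are the roots of det(λI − M) = λ² − (tr M) λ + det M.
tr M = 1 + 1 = 2.
det M = 1·1 − 1² = 1 − 1 = 0.
Characteristic polynomial: λ² − 2λ = 0.
Discriminant Δ = (tr M)² − 4·det M = 4 − 0 = 4; √Δ = 2.000000.
λ = (tr M ± √Δ)/2 = (2 ± 2.000000)/2, giving (tr M − √Δ)/2 = 0.0000 and (tr M + √Δ)/2 = 2.0000.

Eigenvalues sorted in increasing order: [0.0000, 2.0000].


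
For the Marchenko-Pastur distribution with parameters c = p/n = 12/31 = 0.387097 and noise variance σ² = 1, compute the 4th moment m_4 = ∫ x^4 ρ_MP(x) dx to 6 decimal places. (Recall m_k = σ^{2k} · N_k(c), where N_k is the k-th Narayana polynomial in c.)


E[X⁴] = σ⁸ (1 + 6c + 6c² + c³) (fourth MP moment). With σ² = 1 (so σ⁸ = 1) and c = 12/31 = 0.387097: E[X⁴] = 1 · (1 + 6·0.387097 + 6·(0.387097)² + (0.387097)³) = 1 · 4.279648.

So E[X^4] = 4.279648.


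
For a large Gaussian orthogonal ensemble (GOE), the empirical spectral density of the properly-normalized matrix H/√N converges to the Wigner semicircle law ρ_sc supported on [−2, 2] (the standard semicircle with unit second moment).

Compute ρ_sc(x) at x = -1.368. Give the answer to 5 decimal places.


ρ_sc(x) = (1/(2π)) √(4 − x²). With x = -1.368:
  4 − x² = 4 − (-1.368)² = 4 − 1.871424 = 2.128576.
  √(4 − x²) = 1.458964.
  1/(2π) = 0.159155.
  ρ_sc(-1.368) = 0.159155 · 1.458964 = 0.232201.

Rounded to 5 decimal places: ρ_sc(-1.368) ≈ 0.23220.


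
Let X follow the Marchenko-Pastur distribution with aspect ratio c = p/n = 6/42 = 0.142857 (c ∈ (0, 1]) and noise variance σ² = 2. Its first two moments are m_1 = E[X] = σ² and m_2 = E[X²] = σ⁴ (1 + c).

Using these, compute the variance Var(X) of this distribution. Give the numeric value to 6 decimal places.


m_1 = E[X] = σ² = 2, so m_1² = 4.
m_2 = E[X²] = σ⁴ (1 + c) = 4 · (1 + 0.142857) = 4 · 1.142857 = 4.571429.
(Note m_2 − m_1² simplifies to c · σ⁴ = 0.142857 · 4.)

Var(X) = m_2 − m_1² = 4.571429 − 4 = 0.571429.


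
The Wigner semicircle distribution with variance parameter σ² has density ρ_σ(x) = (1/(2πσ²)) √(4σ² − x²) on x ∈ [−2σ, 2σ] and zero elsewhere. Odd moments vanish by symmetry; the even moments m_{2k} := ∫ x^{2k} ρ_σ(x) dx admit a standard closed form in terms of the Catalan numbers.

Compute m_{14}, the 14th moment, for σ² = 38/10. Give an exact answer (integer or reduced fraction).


By the scaled semicircle moment identity, m_{2k} = σ^{2k} · C_k with k = 7.
C_7 = (1/(k+1)) · C(2k, k) = (1/8) · C(14, 7) = (1/8) · 3432 = 429.
σ^{2k} = (σ²)^k = (38/10)^7 = 893871739/78125.

Therefore m_{14} = σ^{14} · C_7 = (893871739/78125) · 429 = 383470976031/78125.


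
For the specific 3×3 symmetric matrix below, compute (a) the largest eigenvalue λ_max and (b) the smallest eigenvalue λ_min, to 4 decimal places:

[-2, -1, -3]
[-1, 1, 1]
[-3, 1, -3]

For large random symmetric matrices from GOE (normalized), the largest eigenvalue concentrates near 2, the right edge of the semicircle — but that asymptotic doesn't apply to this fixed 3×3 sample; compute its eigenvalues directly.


Since M is real symmetric, all three eigenvalues are real; they are the roots of det(λI − M) = λ³ − (tr M) λ² + s λ − det M, where s is the sum of the principal 2×2 minors.
tr M = -2 + 1 + (-3) = -4.
s = ((-2)·1 − (-1)²) + ((-2)·(-3) − (-3)²) + (1·(-3) − 1²) = -3 + (-3) + (-4) = -10.
det M (expand along row 1) = (-2)·(-4) − (-1)·6 + (-3)·2 = 8.
Characteristic polynomial: λ³ + 4λ² − 10λ − 8 = 0.
Substitute λ = y + (tr M)/3 = y − 1.333333 to remove the quadratic term: y³ + p·y + q = 0 with p = s − (tr M)²/3 = -15.333333 and q = −2(tr M)³/27 + (tr M)·s/3 − det M = 10.074074.
Three real roots ⇒ use the trigonometric (Viète) form: r = 2√(−p/3) = 4.521553, φ = arccos(3q/(p·r)) = arccos(-0.435915) = 2.021851 rad.
y_k = r·cos(φ/3 − 2πk/3) for k = 0, 1, 2 gives y = 3.532972, 0.677265, -4.210236.
λ_k = y_k − 1.333333 gives λ = 2.1996, -0.6561, -5.5436 (check: the sum is -4.0000 = tr M).

Hence λ_max = 2.1996 and λ_min = -5.5436.


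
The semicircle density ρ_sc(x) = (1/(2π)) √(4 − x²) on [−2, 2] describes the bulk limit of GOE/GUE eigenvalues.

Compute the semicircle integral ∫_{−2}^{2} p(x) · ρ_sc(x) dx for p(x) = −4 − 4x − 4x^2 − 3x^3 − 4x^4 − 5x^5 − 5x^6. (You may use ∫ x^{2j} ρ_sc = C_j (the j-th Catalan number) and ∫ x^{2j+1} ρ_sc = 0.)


Write p(x) = Σ a_i x^i, split into monomials and integrate each against ρ_sc separately.
Using ∫ x^{2j} ρ_sc = C_j = (1/(j+1)) C(2j, j) (Catalan numbers) and ∫ x^{2j+1} ρ_sc = 0 (odd monomials vanish by symmetry):
  i = 0 (even): a_0 · C_{0} = -4 · 1 = -4
  i = 1 (odd): ∫ x^1 ρ_sc = 0 (vanishes)
  i = 2 (even): a_2 · C_{1} = -4 · 1 = -4
  i = 3 (odd): ∫ x^3 ρ_sc = 0 (vanishes)
  i = 4 (even): a_4 · C_{2} = -4 · 2 = -8
  i = 5 (odd): ∫ x^5 ρ_sc = 0 (vanishes)
  i = 6 (even): a_6 · C_{3} = -5 · 5 = -25

Summing the contributions: ∫_{−2}^{2} p(x) ρ_sc(x) dx = (-4) + (-4) + (-8) + (-25) = -41.


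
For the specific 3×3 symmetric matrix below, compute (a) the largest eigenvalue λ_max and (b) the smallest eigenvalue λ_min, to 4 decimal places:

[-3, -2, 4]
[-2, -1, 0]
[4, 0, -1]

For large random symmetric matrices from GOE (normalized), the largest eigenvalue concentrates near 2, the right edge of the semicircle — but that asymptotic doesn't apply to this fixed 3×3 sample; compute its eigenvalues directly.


Since M is real symmetric, all three eigenvalues are real; they are the roots of det(λI − M) = λ³ − (tr M) λ² + s λ − det M, where s is the sum of the principal 2×2 minors.
tr M = -3 + (-1) + (-1) = -5.
s = ((-3)·(-1) − (-2)²) + ((-3)·(-1) − 4²) + ((-1)·(-1) − 0²) = -1 + (-13) + 1 = -13.
det M (expand along row 1) = (-3)·1 − (-2)·2 + 4·4 = 17.
Characteristic polynomial: λ³ + 5λ² − 13λ − 17 = 0.
Substitute λ = y + (tr M)/3 = y − 1.666667 to remove the quadratic term: y³ + p·y + q = 0 with p = s − (tr M)²/3 = -21.333333 and q = −2(tr M)³/27 + (tr M)·s/3 − det M = 13.925926.
Three real roots ⇒ use the trigonometric (Viète) form: r = 2√(−p/3) = 5.333333, φ = arccos(3q/(p·r)) = arccos(-0.367188) = 1.946780 rad.
y_k = r·cos(φ/3 − 2πk/3) for k = 0, 1, 2 gives y = 4.249242, 0.666667, -4.915909.
λ_k = y_k − 1.666667 gives λ = 2.5826, -1.0000, -6.5826 (check: the sum is -5.0000 = tr M).

Hence λ_max = 2.5826 and λ_min = -6.5826.


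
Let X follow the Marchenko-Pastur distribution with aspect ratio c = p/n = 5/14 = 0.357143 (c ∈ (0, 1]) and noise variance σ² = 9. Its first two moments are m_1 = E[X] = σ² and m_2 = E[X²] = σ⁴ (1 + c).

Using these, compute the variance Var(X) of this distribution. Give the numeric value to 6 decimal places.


m_1 = E[X] = σ² = 9, so m_1² = 81.
m_2 = E[X²] = σ⁴ (1 + c) = 81 · (1 + 0.357143) = 81 · 1.357143 = 109.928571.
(Note m_2 − m_1² simplifies to c · σ⁴ = 0.357143 · 81.)

Var(X) = m_2 − m_1² = 109.928571 − 81 = 28.928571.


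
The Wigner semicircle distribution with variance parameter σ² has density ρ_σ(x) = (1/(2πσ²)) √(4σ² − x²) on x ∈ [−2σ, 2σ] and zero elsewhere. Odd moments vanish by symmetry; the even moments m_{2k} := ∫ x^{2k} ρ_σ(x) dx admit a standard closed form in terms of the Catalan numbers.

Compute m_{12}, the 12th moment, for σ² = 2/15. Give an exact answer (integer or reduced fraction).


By the scaled semicircle moment identity, m_{2k} = σ^{2k} · C_k with k = 6.
C_6 = (1/(k+1)) · C(2k, k) = (1/7) · C(12, 6) = (1/7) · 924 = 132.
σ^{2k} = (σ²)^k = (2/15)^6 = 64/11390625.

Therefore m_{12} = σ^{12} · C_6 = (64/11390625) · 132 = 2816/3796875.


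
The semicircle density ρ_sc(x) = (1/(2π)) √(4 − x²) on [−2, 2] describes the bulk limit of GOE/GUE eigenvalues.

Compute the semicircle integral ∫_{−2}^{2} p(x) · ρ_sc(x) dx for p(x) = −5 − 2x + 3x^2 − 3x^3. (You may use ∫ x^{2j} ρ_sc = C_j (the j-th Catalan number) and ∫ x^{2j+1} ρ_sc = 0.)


Write p(x) = Σ a_i x^i, split into monomials and integrate each against ρ_sc separately.
Using ∫ x^{2j} ρ_sc = C_j = (1/(j+1)) C(2j, j) (Catalan numbers) and ∫ x^{2j+1} ρ_sc = 0 (odd monomials vanish by symmetry):
  i = 0 (even): a_0 · C_{0} = -5 · 1 = -5
  i = 1 (odd): ∫ x^1 ρ_sc = 0 (vanishes)
  i = 2 (even): a_2 · C_{1} = 3 · 1 = 3
  i = 3 (odd): ∫ x^3 ρ_sc = 0 (vanishes)

Summing the contributions: ∫_{−2}^{2} p(x) ρ_sc(x) dx = (-5) + 3 = -2.
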